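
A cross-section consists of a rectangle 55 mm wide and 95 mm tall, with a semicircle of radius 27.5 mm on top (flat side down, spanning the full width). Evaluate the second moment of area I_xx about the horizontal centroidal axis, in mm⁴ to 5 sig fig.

Decompose the section into non-overlapping parts with the origin at the bottom-left of its bounding rectangle.
Rectangular body: 55 × 95, A = 5 225 mm², y = 47.5 mm, Ī = 3 929 635 mm⁴.
Semicircular cap: semicircle r = 27.5, A = 1187.915 mm², y = 106.6714 mm, Ī = 62771.55 mm⁴.
Centroid: ȳ = ΣA·y / ΣA = 58.46078 mm.
Transfer each piece to the horizontal centroidal axis using Ī + A·d² with d = y − 58.46078:
  rectangular body: d = -10.96078 mm → contributes +4 557 360 mm⁴
  semicircular cap: d = 48.21058 mm → contributes +2 823 795 mm⁴
Total I = 7 381 155 mm⁴.

I_xx ≈ 7.3812 × 10⁶ mm⁴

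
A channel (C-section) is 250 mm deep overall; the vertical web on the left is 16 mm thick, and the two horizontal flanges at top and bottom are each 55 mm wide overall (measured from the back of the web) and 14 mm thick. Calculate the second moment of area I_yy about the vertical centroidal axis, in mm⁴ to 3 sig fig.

Split into non-overlapping primitives; take the origin at the lower-left of the bounding box.
Web: 16 × 250, A = 4 000 mm², x = 8 mm, Ī = 85 333 mm⁴.
Top flange (beyond web): 39 × 14, A = 546 mm², x = 35.5 mm, Ī = 69 206 mm⁴.
Bottom flange (beyond web): 39 × 14, A = 546 mm², x = 35.5 mm, Ī = 69 206 mm⁴.
Centroid: x̄ = ΣA·x / ΣA = 13.897 mm.
Transfer each piece to the vertical centroidal axis using Ī + A·d² with d = x − 13.897:
  web: d = -5.8975 mm → contributes +224 455 mm⁴
  top flange (beyond web): d = 21.603 mm → contributes +324 007 mm⁴
  bottom flange (beyond web): d = 21.603 mm → contributes +324 007 mm⁴
Total I = 872 468 mm⁴.

I_yy ≈ 8.72 × 10⁵ mm⁴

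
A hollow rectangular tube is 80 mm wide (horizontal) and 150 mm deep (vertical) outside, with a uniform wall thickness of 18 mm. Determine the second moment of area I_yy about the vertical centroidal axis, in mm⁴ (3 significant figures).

I_yy ≈ 5.59 × 10⁶ mm⁴

Split into non-overlapping primitives; take the origin at the lower-left of the bounding box.
Outer rectangle: 80 × 150, A = 12 000 mm², x = 40 mm, Ī = 6 400 000 mm⁴.
Inner void (subtracted): 44 × 114, A = 5 016 mm², x = 40 mm, Ī = 809 248 mm⁴.
By symmetry the centroid is at mid-width, x̄ = 40 mm.
All pieces are centred on the vertical centroidal axis, so I = ΣĪ (holes subtracted) = 5 590 752 mm⁴.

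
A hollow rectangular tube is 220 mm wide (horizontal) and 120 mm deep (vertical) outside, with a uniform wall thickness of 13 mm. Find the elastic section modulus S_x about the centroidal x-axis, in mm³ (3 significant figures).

Break the section into simple shapes (no overlaps), measuring from the bottom-left corner of the bounding box.
Outer rectangle: 220 × 120, A = 26 400 mm², y = 60 mm, Ī = 31 680 000 mm⁴.
Inner void (subtracted): 194 × 94, A = 18 236 mm², y = 60 mm, Ī = 13 427 775 mm⁴.
By symmetry the centroid is at mid-height, ȳ = 60 mm.
All pieces are centred on the centroidal x-axis, so I = ΣĪ (holes subtracted) = 18 252 225 mm⁴.
Extreme fibre distance c = 60 mm; S = I/c = 304 204 mm³.

S_x ≈ 3.04 × 10⁵ mm³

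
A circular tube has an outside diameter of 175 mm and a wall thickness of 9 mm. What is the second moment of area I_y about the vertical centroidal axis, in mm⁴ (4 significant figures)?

Treat the section as a set of non-overlapping primitives; coordinates are from the bounding-box lower-left.
Outer circle: ⌀175, A = 24052.8 mm², x = 87.5 mm, Ī = 46 038 598 mm⁴.
Bore (subtracted): ⌀157, A = 19359.3 mm², x = 87.5 mm, Ī = 29 824 180 mm⁴.
By symmetry the centroid is at mid-width, x̄ = 87.5 mm.
All pieces are centred on the vertical centroidal axis, so I = ΣĪ (holes subtracted) = 16 214 419 mm⁴.

I_y ≈ 1.621 × 10⁷ mm⁴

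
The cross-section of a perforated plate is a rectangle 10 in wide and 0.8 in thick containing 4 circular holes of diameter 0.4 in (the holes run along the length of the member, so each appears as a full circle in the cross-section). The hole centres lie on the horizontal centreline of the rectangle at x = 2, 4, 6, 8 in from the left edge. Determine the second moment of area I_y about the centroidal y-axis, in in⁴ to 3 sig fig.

I_y ≈ 64.1 in⁴

Split into non-overlapping primitives; take the origin at the lower-left of the bounding box.
Plate: 10 × 0.8, A = 8 in², x = 5 in, Ī = 66.667 in⁴.
Hole 1 (subtracted): ⌀0.4, A = 0.12566 in², x = 2 in, Ī = 0.0012566 in⁴.
Hole 2 (subtracted): ⌀0.4, A = 0.12566 in², x = 4 in, Ī = 0.0012566 in⁴.
Hole 3 (subtracted): ⌀0.4, A = 0.12566 in², x = 6 in, Ī = 0.0012566 in⁴.
Hole 4 (subtracted): ⌀0.4, A = 0.12566 in², x = 8 in, Ī = 0.0012566 in⁴.
By symmetry the centroid is at mid-width, x̄ = 5 in.
Transfer each piece to the centroidal y-axis using Ī + A·d² with d = x − 5:
  plate: d = 0 in → contributes +66.667 in⁴
  hole 1: d = -3 in → contributes −1.1322 in⁴
  hole 2: d = -1 in → contributes −0.12692 in⁴
  hole 3: d = 1 in → contributes −0.12692 in⁴
  hole 4: d = 3 in → contributes −1.1322 in⁴
Total I = 64.148 in⁴.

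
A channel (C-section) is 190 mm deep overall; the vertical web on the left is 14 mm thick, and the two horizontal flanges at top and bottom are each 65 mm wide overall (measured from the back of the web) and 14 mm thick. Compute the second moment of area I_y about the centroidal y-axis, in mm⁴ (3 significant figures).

Decompose the section into non-overlapping parts with the origin at the bottom-left of its bounding rectangle.
Web: 14 × 190, A = 2 660 mm², x = 7 mm, Ī = 43 447 mm⁴.
Top flange (beyond web): 51 × 14, A = 714 mm², x = 39.5 mm, Ī = 154 760 mm⁴.
Bottom flange (beyond web): 51 × 14, A = 714 mm², x = 39.5 mm, Ī = 154 760 mm⁴.
Centroid: x̄ = ΣA·x / ΣA = 18.353 mm.
Transfer each piece to the centroidal y-axis using Ī + A·d² with d = x − 18.353:
  web: d = -11.353 mm → contributes +386 280 mm⁴
  top flange (beyond web): d = 21.147 mm → contributes +474 065 mm⁴
  bottom flange (beyond web): d = 21.147 mm → contributes +474 065 mm⁴
Total I = 1 334 410 mm⁴.

I_y ≈ 1.33 × 10⁶ mm⁴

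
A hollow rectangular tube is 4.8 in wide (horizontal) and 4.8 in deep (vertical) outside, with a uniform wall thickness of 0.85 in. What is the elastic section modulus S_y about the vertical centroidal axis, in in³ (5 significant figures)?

Break the section into simple shapes (no overlaps), measuring from the bottom-left corner of the bounding box.
Outer rectangle: 4.8 × 4.8, A = 23.04 in², x = 2.4 in, Ī = 44.2368 in⁴.
Inner void (subtracted): 3.1 × 3.1, A = 9.61 in², x = 2.4 in, Ī = 7.696008 in⁴.
By symmetry the centroid is at mid-width, x̄ = 2.4 in.
All pieces are centred on the vertical centroidal axis, so I = ΣĪ (holes subtracted) = 36.54079 in⁴.
Extreme fibre distance c = 2.4 in; S = I/c = 15.22533 in³.

S_y ≈ 15.225 in³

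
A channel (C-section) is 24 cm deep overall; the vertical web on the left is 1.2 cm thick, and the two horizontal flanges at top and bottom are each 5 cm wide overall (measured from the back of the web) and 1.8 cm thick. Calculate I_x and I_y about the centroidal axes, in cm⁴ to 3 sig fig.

I_x ≈ 3070 cm⁴, I_y ≈ 77.9 cm⁴

Decompose the section into non-overlapping parts with the origin at the bottom-left of its bounding rectangle.
Web: 1.2 × 24, A = 28.8 cm², y = 12 cm, Ī = 1382.4 cm⁴.
Top flange (beyond web): 3.8 × 1.8, A = 6.84 cm², y = 23.1 cm, Ī = 1.8468 cm⁴.
Bottom flange (beyond web): 3.8 × 1.8, A = 6.84 cm², y = 0.9 cm, Ī = 1.8468 cm⁴.
By symmetry the centroid is at mid-height, ȳ = 12 cm.
Transfer each piece to the centroidal x-axis using Ī + A·d² with d = y − 12:
  web: d = 0 cm → contributes +1382.4 cm⁴
  top flange (beyond web): d = 11.1 cm → contributes +844.6 cm⁴
  bottom flange (beyond web): d = -11.1 cm → contributes +844.6 cm⁴
Total I = 3071.6 cm⁴.
For the y-axis: x̄ = 1.4051 cm.
Repeating about the centroidal y-axis gives I_y = 77.884 cm⁴.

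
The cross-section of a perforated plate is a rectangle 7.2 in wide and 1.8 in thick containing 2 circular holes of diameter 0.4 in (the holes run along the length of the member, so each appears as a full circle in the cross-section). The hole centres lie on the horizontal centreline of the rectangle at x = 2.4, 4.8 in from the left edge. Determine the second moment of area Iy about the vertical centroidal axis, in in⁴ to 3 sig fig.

Iy ≈ 55.6 in⁴

Treat the section as a set of non-overlapping primitives; coordinates are from the bounding-box lower-left.
Plate: 7.2 × 1.8, A = 12.96 in², x = 3.6 in, Ī = 55.987 in⁴.
Hole 1 (subtracted): ⌀0.4, A = 0.12566 in², x = 2.4 in, Ī = 0.0012566 in⁴.
Hole 2 (subtracted): ⌀0.4, A = 0.12566 in², x = 4.8 in, Ī = 0.0012566 in⁴.
By symmetry the centroid is at mid-width, x̄ = 3.6 in.
Transfer each piece to the vertical centroidal axis using Ī + A·d² with d = x − 3.6:
  plate: d = 0 in → contributes +55.987 in⁴
  hole 1: d = -1.2 in → contributes −0.18221 in⁴
  hole 2: d = 1.2 in → contributes −0.18221 in⁴
Total I = 55.623 in⁴.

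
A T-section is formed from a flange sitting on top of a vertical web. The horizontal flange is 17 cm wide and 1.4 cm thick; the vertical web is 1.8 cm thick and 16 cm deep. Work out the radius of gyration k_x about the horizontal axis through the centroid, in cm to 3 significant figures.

Treat the section as a set of non-overlapping primitives; coordinates are from the bounding-box lower-left.
Flange: 17 × 1.4, A = 23.8 cm², y = 16.7 cm, Ī = 3.8873 cm⁴.
Web: 1.8 × 16, A = 28.8 cm², y = 8 cm, Ī = 614.4 cm⁴.
Centroid: ȳ = ΣA·y / ΣA = 11.937 cm.
Transfer each piece to the horizontal axis through the centroid using Ī + A·d² with d = y − 11.937:
  flange: d = 4.7635 cm → contributes +543.93 cm⁴
  web: d = -3.9365 cm → contributes +1060.7 cm⁴
Total I = 1604.6 cm⁴.
Radius of gyration: k = √(I/A) = √(1604.6 / 52.6) = 5.5232 cm.

k_x ≈ 5.52 cm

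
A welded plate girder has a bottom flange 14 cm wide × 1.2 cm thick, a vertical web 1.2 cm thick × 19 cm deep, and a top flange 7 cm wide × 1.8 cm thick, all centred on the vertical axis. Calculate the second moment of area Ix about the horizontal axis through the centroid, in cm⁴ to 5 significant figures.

Ix ≈ 3739.3 cm⁴

Break the section into simple shapes (no overlaps), measuring from the bottom-left corner of the bounding box.
Bottom plate: 14 × 1.2, A = 16.8 cm², y = 0.6 cm, Ī = 2.016 cm⁴.
Web plate: 1.2 × 19, A = 22.8 cm², y = 10.7 cm, Ī = 685.9 cm⁴.
Top plate: 7 × 1.8, A = 12.6 cm², y = 21.1 cm, Ī = 3.402 cm⁴.
Centroid: ȳ = ΣA·y / ΣA = 9.95977 cm.
Transfer each piece to the horizontal axis through the centroid using Ī + A·d² with d = y − 9.95977:
  bottom plate: d = -9.35977 cm → contributes +1473.785 cm⁴
  web plate: d = 0.7402299 cm → contributes +698.393 cm⁴
  top plate: d = 11.14023 cm → contributes +1567.121 cm⁴
Total I = 3739.3 cm⁴.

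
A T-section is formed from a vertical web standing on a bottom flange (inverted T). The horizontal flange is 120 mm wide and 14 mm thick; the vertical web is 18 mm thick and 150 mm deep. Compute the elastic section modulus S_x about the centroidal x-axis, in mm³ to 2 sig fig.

Decompose the section into non-overlapping parts with the origin at the bottom-left of its bounding rectangle.
Flange: 120 × 14, A = 1 680 mm², y = 7 mm, Ī = 27 440 mm⁴.
Web: 18 × 150, A = 2 700 mm², y = 89 mm, Ī = 5 062 500 mm⁴.
Centroid: ȳ = ΣA·y / ΣA = 57.55 mm.
Transfer each piece to the centroidal x-axis using Ī + A·d² with d = y − 57.55:
  flange: d = -50.55 mm → contributes +4 319 999 mm⁴
  web: d = 31.45 mm → contributes +7 733 426 mm⁴
Total I = 12 053 425 mm⁴.
Extreme fibre distance c = 106.5 mm; S = I/c = 113 229 mm³.

S_x ≈ 1.1 × 10⁵ mm³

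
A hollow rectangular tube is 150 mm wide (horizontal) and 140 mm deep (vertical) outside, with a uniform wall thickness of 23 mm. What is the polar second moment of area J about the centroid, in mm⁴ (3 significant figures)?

Split into non-overlapping primitives; take the origin at the lower-left of the bounding box.
Outer rectangle: 150 × 140, A = 21 000 mm², y = 70 mm, Ī = 34 300 000 mm⁴.
Inner void (subtracted): 104 × 94, A = 9 776 mm², y = 70 mm, Ī = 7 198 395 mm⁴.
By symmetry the centroid is at mid-height, ȳ = 70 mm.
All pieces are centred on the centroidal x-axis, so I = ΣĪ (holes subtracted) = 27 101 605 mm⁴.
Repeating about the centroidal y-axis gives I_y = 30 563 565 mm⁴.
Polar second moment: J = I_x + I_y = 57 665 171 mm⁴.

J ≈ 5.77 × 10⁷ mm⁴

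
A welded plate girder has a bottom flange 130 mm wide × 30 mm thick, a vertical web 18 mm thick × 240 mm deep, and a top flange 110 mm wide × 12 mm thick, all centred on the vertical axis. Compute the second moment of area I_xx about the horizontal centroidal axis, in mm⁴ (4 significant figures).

Split into non-overlapping primitives; take the origin at the lower-left of the bounding box.
Bottom plate: 130 × 30, A = 3 900 mm², y = 15 mm, Ī = 292 500 mm⁴.
Web plate: 18 × 240, A = 4 320 mm², y = 150 mm, Ī = 20 736 000 mm⁴.
Top plate: 110 × 12, A = 1 320 mm², y = 276 mm, Ī = 15 840 mm⁴.
Centroid: ȳ = ΣA·y / ΣA = 112.245 mm.
Transfer each piece to the horizontal centroidal axis using Ī + A·d² with d = y − 112.245:
  bottom plate: d = -97.2453 mm → contributes +37 173 416 mm⁴
  web plate: d = 37.7547 mm → contributes +26 893 809 mm⁴
  top plate: d = 163.755 mm → contributes +35 412 442 mm⁴
Total I = 99 479 666 mm⁴.

I_xx ≈ 9.948 × 10⁷ mm⁴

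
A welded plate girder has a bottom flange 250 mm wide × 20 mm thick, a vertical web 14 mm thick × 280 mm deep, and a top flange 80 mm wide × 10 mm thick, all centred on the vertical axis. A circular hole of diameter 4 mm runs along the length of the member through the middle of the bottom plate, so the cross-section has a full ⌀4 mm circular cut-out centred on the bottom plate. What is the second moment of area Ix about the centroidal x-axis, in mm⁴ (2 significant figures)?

Ix ≈ 1.1 × 10⁸ mm⁴

Decompose the section into non-overlapping parts with the origin at the bottom-left of its bounding rectangle.
Bottom plate: 250 × 20, A = 5 000 mm², y = 10 mm, Ī = 166 667 mm⁴.
Web plate: 14 × 280, A = 3 920 mm², y = 160 mm, Ī = 25 610 667 mm⁴.
Top plate: 80 × 10, A = 800 mm², y = 305 mm, Ī = 6 667 mm⁴.
Hole (subtracted): ⌀4, A = 12.57 mm², y = 10 mm, Ī = 12.57 mm⁴.
Centroid: ȳ = ΣA·y / ΣA = 94.88 mm.
Transfer each piece to the centroidal x-axis using Ī + A·d² with d = y − 94.88:
  bottom plate: d = -84.88 mm → contributes +36 192 627 mm⁴
  web plate: d = 65.12 mm → contributes +42 232 138 mm⁴
  top plate: d = 210.1 mm → contributes +35 325 854 mm⁴
  hole: d = -84.88 mm → contributes −90 556 mm⁴
Total I = 113 660 063 mm⁴.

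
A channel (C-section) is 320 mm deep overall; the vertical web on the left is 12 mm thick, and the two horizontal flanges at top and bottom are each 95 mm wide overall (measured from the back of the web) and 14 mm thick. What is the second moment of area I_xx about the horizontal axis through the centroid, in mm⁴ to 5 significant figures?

Break the section into simple shapes (no overlaps), measuring from the bottom-left corner of the bounding box.
Web: 12 × 320, A = 3 840 mm², y = 160 mm, Ī = 32 768 000 mm⁴.
Top flange (beyond web): 83 × 14, A = 1 162 mm², y = 313 mm, Ī = 18979.33 mm⁴.
Bottom flange (beyond web): 83 × 14, A = 1 162 mm², y = 7 mm, Ī = 18979.33 mm⁴.
By symmetry the centroid is at mid-height, ȳ = 160 mm.
Transfer each piece to the horizontal axis through the centroid using Ī + A·d² with d = y − 160:
  web: d = 0 mm → contributes +32 768 000 mm⁴
  top flange (beyond web): d = 153 mm → contributes +27 220 237 mm⁴
  bottom flange (beyond web): d = -153 mm → contributes +27 220 237 mm⁴
Total I = 87 208 475 mm⁴.

I_xx ≈ 8.7208 × 10⁷ mm⁴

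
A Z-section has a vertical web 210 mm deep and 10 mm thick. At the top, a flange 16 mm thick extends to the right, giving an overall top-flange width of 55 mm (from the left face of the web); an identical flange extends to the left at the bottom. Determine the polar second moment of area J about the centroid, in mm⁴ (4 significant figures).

Break the section into simple shapes (no overlaps), measuring from the bottom-left corner of the bounding box.
Web: 10 × 210, A = 2 100 mm², y = 105 mm, Ī = 7 717 500 mm⁴.
Top flange (beyond web): 45 × 16, A = 720 mm², y = 202 mm, Ī = 15 360 mm⁴.
Bottom flange (beyond web): 45 × 16, A = 720 mm², y = 8 mm, Ī = 15 360 mm⁴.
Centroid: ȳ = ΣA·y / ΣA = 105 mm.
Transfer each piece to the centroidal x-axis using Ī + A·d² with d = y − 105:
  web: d = 0 mm → contributes +7 717 500 mm⁴
  top flange (beyond web): d = 97 mm → contributes +6 789 840 mm⁴
  bottom flange (beyond web): d = -97 mm → contributes +6 789 840 mm⁴
Total I = 21 297 180 mm⁴.
For the y-axis: x̄ = 50 mm.
Repeating about the centroidal y-axis gives I_y = 1 349 500 mm⁴.
Polar second moment: J = I_x + I_y = 22 646 680 mm⁴.

J ≈ 2.265 × 10⁷ mm⁴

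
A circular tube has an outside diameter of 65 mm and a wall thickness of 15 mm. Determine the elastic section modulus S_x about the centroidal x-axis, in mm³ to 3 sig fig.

Decompose the section into non-overlapping parts with the origin at the bottom-left of its bounding rectangle.
Outer circle: ⌀65, A = 3318.3 mm², y = 32.5 mm, Ī = 876 241 mm⁴.
Bore (subtracted): ⌀35, A = 962.11 mm², y = 32.5 mm, Ī = 73 662 mm⁴.
By symmetry the centroid is at mid-height, ȳ = 32.5 mm.
All pieces are centred on the centroidal x-axis, so I = ΣĪ (holes subtracted) = 802 579 mm⁴.
Extreme fibre distance c = 32.5 mm; S = I/c = 24 695 mm³.

S_x ≈ 2.47 × 10⁴ mm³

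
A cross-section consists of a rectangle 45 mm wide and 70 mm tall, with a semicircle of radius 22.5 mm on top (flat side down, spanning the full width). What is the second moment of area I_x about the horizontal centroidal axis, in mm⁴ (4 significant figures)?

I_x ≈ 2.574 × 10⁶ mm⁴

Break the section into simple shapes (no overlaps), measuring from the bottom-left corner of the bounding box.
Rectangular body: 45 × 70, A = 3 150 mm², y = 35 mm, Ī = 1 286 250 mm⁴.
Semicircular cap: semicircle r = 22.5, A = 795.216 mm², y = 79.5493 mm, Ī = 28129.5 mm⁴.
Centroid: ȳ = ΣA·y / ΣA = 43.9796 mm.
Transfer each piece to the horizontal centroidal axis using Ī + A·d² with d = y − 43.9796:
  rectangular body: d = -8.97956 mm → contributes +1 540 242 mm⁴
  semicircular cap: d = 35.5697 mm → contributes +1 034 241 mm⁴
Total I = 2 574 484 mm⁴.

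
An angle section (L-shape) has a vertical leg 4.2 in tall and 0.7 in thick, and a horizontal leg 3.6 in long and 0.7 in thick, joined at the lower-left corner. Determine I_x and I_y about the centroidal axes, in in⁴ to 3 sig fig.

Split into non-overlapping primitives; take the origin at the lower-left of the bounding box.
Vertical leg: 0.7 × 4.2, A = 2.94 in², y = 2.1 in, Ī = 4.3218 in⁴.
Horizontal leg (remainder): 2.9 × 0.7, A = 2.03 in², y = 0.35 in, Ī = 0.082892 in⁴.
Centroid: ȳ = ΣA·y / ΣA = 1.3852 in.
Transfer each piece to the centroidal x-axis using Ī + A·d² with d = y − 1.3852:
  vertical leg: d = 0.71479 in → contributes +5.8239 in⁴
  horizontal leg (remainder): d = -1.0352 in → contributes +2.2584 in⁴
Total I = 8.0823 in⁴.
For the y-axis: x̄ = 1.0852 in.
Repeating about the centroidal y-axis gives I_y = 5.4335 in⁴.

I_x ≈ 8.08 in⁴, I_y ≈ 5.43 in⁴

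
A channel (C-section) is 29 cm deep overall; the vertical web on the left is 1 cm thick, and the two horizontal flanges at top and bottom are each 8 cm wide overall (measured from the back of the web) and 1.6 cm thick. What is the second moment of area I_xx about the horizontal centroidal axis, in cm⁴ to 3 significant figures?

I_xx ≈ 6240 cm⁴

Treat the section as a set of non-overlapping primitives; coordinates are from the bounding-box lower-left.
Web: 1 × 29, A = 29 cm², y = 14.5 cm, Ī = 2032.4 cm⁴.
Top flange (beyond web): 7 × 1.6, A = 11.2 cm², y = 28.2 cm, Ī = 2.3893 cm⁴.
Bottom flange (beyond web): 7 × 1.6, A = 11.2 cm², y = 0.8 cm, Ī = 2.3893 cm⁴.
By symmetry the centroid is at mid-height, ȳ = 14.5 cm.
Transfer each piece to the horizontal centroidal axis using Ī + A·d² with d = y − 14.5:
  web: d = 0 cm → contributes +2032.4 cm⁴
  top flange (beyond web): d = 13.7 cm → contributes +2104.5 cm⁴
  bottom flange (beyond web): d = -13.7 cm → contributes +2104.5 cm⁴
Total I = 6241.5 cm⁴.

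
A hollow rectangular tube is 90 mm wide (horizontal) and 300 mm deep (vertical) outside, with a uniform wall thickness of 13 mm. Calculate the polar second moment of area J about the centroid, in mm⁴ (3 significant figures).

J ≈ 1.05 × 10⁸ mm⁴

Break the section into simple shapes (no overlaps), measuring from the bottom-left corner of the bounding box.
Outer rectangle: 90 × 300, A = 27 000 mm², y = 150 mm, Ī = 202 500 000 mm⁴.
Inner void (subtracted): 64 × 274, A = 17 536 mm², y = 150 mm, Ī = 109 711 061 mm⁴.
By symmetry the centroid is at mid-height, ȳ = 150 mm.
All pieces are centred on the centroidal x-axis, so I = ΣĪ (holes subtracted) = 92 788 939 mm⁴.
Repeating about the centroidal y-axis gives I_y = 12 239 379 mm⁴.
Polar second moment: J = I_x + I_y = 105 028 317 mm⁴.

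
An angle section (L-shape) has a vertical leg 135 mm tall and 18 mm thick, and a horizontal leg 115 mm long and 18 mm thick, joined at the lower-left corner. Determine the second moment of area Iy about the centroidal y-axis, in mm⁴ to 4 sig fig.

Split into non-overlapping primitives; take the origin at the lower-left of the bounding box.
Vertical leg: 18 × 135, A = 2 430 mm², x = 9 mm, Ī = 65 610 mm⁴.
Horizontal leg (remainder): 97 × 18, A = 1 746 mm², x = 66.5 mm, Ī = 1 369 010 mm⁴.
Centroid: x̄ = ΣA·x / ΣA = 33.0409 mm.
Transfer each piece to the centroidal y-axis using Ī + A·d² with d = x − 33.0409:
  vertical leg: d = -24.0409 mm → contributes +1 470 070 mm⁴
  horizontal leg (remainder): d = 33.4591 mm → contributes +3 323 671 mm⁴
Total I = 4 793 741 mm⁴.

Iy ≈ 4.794 × 10⁶ mm⁴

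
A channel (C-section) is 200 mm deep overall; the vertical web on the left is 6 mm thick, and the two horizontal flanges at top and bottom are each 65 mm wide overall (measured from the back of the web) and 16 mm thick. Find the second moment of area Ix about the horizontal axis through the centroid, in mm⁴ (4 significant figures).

Decompose the section into non-overlapping parts with the origin at the bottom-left of its bounding rectangle.
Web: 6 × 200, A = 1 200 mm², y = 100 mm, Ī = 4 000 000 mm⁴.
Top flange (beyond web): 59 × 16, A = 944 mm², y = 192 mm, Ī = 20138.7 mm⁴.
Bottom flange (beyond web): 59 × 16, A = 944 mm², y = 8 mm, Ī = 20138.7 mm⁴.
By symmetry the centroid is at mid-height, ȳ = 100 mm.
Transfer each piece to the horizontal axis through the centroid using Ī + A·d² with d = y − 100:
  web: d = 0 mm → contributes +4 000 000 mm⁴
  top flange (beyond web): d = 92 mm → contributes +8 010 155 mm⁴
  bottom flange (beyond web): d = -92 mm → contributes +8 010 155 mm⁴
Total I = 20 020 309 mm⁴.

Ix ≈ 2.002 × 10⁷ mm⁴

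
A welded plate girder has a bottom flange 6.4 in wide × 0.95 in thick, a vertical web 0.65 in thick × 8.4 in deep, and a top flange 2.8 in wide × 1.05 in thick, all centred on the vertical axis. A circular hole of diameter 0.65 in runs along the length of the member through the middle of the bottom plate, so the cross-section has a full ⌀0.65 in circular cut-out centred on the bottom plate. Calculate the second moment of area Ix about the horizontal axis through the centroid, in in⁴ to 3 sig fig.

Break the section into simple shapes (no overlaps), measuring from the bottom-left corner of the bounding box.
Bottom plate: 6.4 × 0.95, A = 6.08 in², y = 0.475 in, Ī = 0.45727 in⁴.
Web plate: 0.65 × 8.4, A = 5.46 in², y = 5.15 in, Ī = 32.105 in⁴.
Top plate: 2.8 × 1.05, A = 2.94 in², y = 9.875 in, Ī = 0.27011 in⁴.
Hole (subtracted): ⌀0.65, A = 0.33183 in², y = 0.475 in, Ī = 0.0087624 in⁴.
Centroid: ȳ = ΣA·y / ΣA = 4.2325 in.
Transfer each piece to the horizontal axis through the centroid using Ī + A·d² with d = y − 4.2325:
  bottom plate: d = -3.7575 in → contributes +86.299 in⁴
  web plate: d = 0.91752 in → contributes +36.701 in⁴
  top plate: d = 5.6425 in → contributes +93.874 in⁴
  hole: d = -3.7575 in → contributes −4.6938 in⁴
Total I = 212.18 in⁴.

Ix ≈ 212 in⁴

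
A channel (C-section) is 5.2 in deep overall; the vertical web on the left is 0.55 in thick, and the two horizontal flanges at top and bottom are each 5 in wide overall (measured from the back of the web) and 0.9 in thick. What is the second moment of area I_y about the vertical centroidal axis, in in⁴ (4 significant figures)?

Split into non-overlapping primitives; take the origin at the lower-left of the bounding box.
Web: 0.55 × 5.2, A = 2.86 in², x = 0.275 in, Ī = 0.0720958 in⁴.
Top flange (beyond web): 4.45 × 0.9, A = 4.005 in², x = 2.775 in, Ī = 6.60908 in⁴.
Bottom flange (beyond web): 4.45 × 0.9, A = 4.005 in², x = 2.775 in, Ī = 6.60908 in⁴.
Centroid: x̄ = ΣA·x / ΣA = 2.11723 in.
Transfer each piece to the vertical centroidal axis using Ī + A·d² with d = x − 2.11723:
  web: d = -1.84223 in → contributes +9.77836 in⁴
  top flange (beyond web): d = 0.657774 in → contributes +8.34191 in⁴
  bottom flange (beyond web): d = 0.657774 in → contributes +8.34191 in⁴
Total I = 26.4622 in⁴.

I_y ≈ 26.46 in⁴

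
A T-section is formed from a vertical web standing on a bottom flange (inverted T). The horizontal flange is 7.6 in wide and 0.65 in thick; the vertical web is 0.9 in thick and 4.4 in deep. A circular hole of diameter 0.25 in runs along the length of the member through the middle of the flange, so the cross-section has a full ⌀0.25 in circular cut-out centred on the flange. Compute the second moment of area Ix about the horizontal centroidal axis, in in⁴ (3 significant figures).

Split into non-overlapping primitives; take the origin at the lower-left of the bounding box.
Flange: 7.6 × 0.65, A = 4.94 in², y = 0.325 in, Ī = 0.17393 in⁴.
Web: 0.9 × 4.4, A = 3.96 in², y = 2.85 in, Ī = 6.3888 in⁴.
Hole (subtracted): ⌀0.25, A = 0.049087 in², y = 0.325 in, Ī = 0.00019175 in⁴.
Centroid: ȳ = ΣA·y / ΣA = 1.4547 in.
Transfer each piece to the horizontal centroidal axis using Ī + A·d² with d = y − 1.4547:
  flange: d = -1.1297 in → contributes +6.4786 in⁴
  web: d = 1.3953 in → contributes +14.098 in⁴
  hole: d = -1.1297 in → contributes −0.06284 in⁴
Total I = 20.514 in⁴.

Ix ≈ 20.5 in⁴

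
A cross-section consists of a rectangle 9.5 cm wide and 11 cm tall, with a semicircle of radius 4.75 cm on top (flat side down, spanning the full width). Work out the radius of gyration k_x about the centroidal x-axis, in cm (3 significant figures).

Decompose the section into non-overlapping parts with the origin at the bottom-left of its bounding rectangle.
Rectangular body: 9.5 × 11, A = 104.5 cm², y = 5.5 cm, Ī = 1053.7 cm⁴.
Semicircular cap: semicircle r = 4.75, A = 35.441 cm², y = 13.016 cm, Ī = 55.874 cm⁴.
Centroid: ȳ = ΣA·y / ΣA = 7.4035 cm.
Transfer each piece to the centroidal x-axis using Ī + A·d² with d = y − 7.4035:
  rectangular body: d = -1.9035 cm → contributes +1432.3 cm⁴
  semicircular cap: d = 5.6125 cm → contributes +1172.3 cm⁴
Total I = 2604.6 cm⁴.
Radius of gyration: k = √(I/A) = √(2604.6 / 139.94) = 4.3142 cm.

k_x ≈ 4.31 cm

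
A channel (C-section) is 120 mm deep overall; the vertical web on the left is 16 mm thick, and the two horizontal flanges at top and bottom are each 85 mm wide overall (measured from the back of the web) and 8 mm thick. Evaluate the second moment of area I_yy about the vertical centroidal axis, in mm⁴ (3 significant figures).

I_yy ≈ 1.75 × 10⁶ mm⁴

Decompose the section into non-overlapping parts with the origin at the bottom-left of its bounding rectangle.
Web: 16 × 120, A = 1 920 mm², x = 8 mm, Ī = 40 960 mm⁴.
Top flange (beyond web): 69 × 8, A = 552 mm², x = 50.5 mm, Ī = 219 006 mm⁴.
Bottom flange (beyond web): 69 × 8, A = 552 mm², x = 50.5 mm, Ī = 219 006 mm⁴.
Centroid: x̄ = ΣA·x / ΣA = 23.516 mm.
Transfer each piece to the vertical centroidal axis using Ī + A·d² with d = x − 23.516:
  web: d = -15.516 mm → contributes +503 185 mm⁴
  top flange (beyond web): d = 26.984 mm → contributes +620 941 mm⁴
  bottom flange (beyond web): d = 26.984 mm → contributes +620 941 mm⁴
Total I = 1 745 067 mm⁴.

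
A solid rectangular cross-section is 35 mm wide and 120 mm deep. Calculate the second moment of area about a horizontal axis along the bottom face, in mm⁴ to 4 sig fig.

The section: 35 × 120, A = 4 200 mm², y = 60 mm, Ī = 5 040 000 mm⁴.
Transfer it to the bottom edge using Ī + A·d² with d = y − 0:
  the section: d = 60 mm → contributes +20 160 000 mm⁴
Total I = 20 160 000 mm⁴.

I_base ≈ 2.016 × 10⁷ mm⁴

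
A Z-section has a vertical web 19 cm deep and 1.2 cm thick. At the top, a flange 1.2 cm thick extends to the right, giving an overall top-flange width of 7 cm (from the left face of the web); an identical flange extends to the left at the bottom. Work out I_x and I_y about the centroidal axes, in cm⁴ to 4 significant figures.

I_x ≈ 1790 cm⁴, I_y ≈ 212.3 cm⁴

Break the section into simple shapes (no overlaps), measuring from the bottom-left corner of the bounding box.
Web: 1.2 × 19, A = 22.8 cm², y = 9.5 cm, Ī = 685.9 cm⁴.
Top flange (beyond web): 5.8 × 1.2, A = 6.96 cm², y = 18.4 cm, Ī = 0.8352 cm⁴.
Bottom flange (beyond web): 5.8 × 1.2, A = 6.96 cm², y = 0.6 cm, Ī = 0.8352 cm⁴.
Centroid: ȳ = ΣA·y / ΣA = 9.5 cm.
Transfer each piece to the centroidal x-axis using Ī + A·d² with d = y − 9.5:
  web: d = 0 cm → contributes +685.9 cm⁴
  top flange (beyond web): d = 8.9 cm → contributes +552.137 cm⁴
  bottom flange (beyond web): d = -8.9 cm → contributes +552.137 cm⁴
Total I = 1790.17 cm⁴.
For the y-axis: x̄ = 6.4 cm.
Repeating about the centroidal y-axis gives I_y = 212.278 cm⁴.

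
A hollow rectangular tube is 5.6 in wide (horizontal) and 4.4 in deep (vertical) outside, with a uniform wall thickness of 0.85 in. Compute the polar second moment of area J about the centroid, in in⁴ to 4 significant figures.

J ≈ 84.40 in⁴

Split into non-overlapping primitives; take the origin at the lower-left of the bounding box.
Outer rectangle: 5.6 × 4.4, A = 24.64 in², y = 2.2 in, Ī = 39.7525 in⁴.
Inner void (subtracted): 3.9 × 2.7, A = 10.53 in², y = 2.2 in, Ī = 6.39698 in⁴.
By symmetry the centroid is at mid-height, ȳ = 2.2 in.
All pieces are centred on the centroidal x-axis, so I = ΣĪ (holes subtracted) = 33.3556 in⁴.
Repeating about the centroidal y-axis gives I_y = 51.0458 in⁴.
Polar second moment: J = I_x + I_y = 84.4013 in⁴.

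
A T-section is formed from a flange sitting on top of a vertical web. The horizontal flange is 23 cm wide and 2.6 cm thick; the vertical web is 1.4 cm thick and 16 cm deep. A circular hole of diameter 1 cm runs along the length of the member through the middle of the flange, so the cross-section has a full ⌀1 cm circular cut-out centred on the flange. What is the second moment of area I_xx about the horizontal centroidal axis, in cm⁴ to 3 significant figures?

I_xx ≈ 1920 cm⁴

Break the section into simple shapes (no overlaps), measuring from the bottom-left corner of the bounding box.
Flange: 23 × 2.6, A = 59.8 cm², y = 17.3 cm, Ī = 33.687 cm⁴.
Web: 1.4 × 16, A = 22.4 cm², y = 8 cm, Ī = 477.87 cm⁴.
Hole (subtracted): ⌀1, A = 0.7854 cm², y = 17.3 cm, Ī = 0.049087 cm⁴.
Centroid: ȳ = ΣA·y / ΣA = 14.741 cm.
Transfer each piece to the horizontal centroidal axis using Ī + A·d² with d = y − 14.741:
  flange: d = 2.5588 cm → contributes +425.21 cm⁴
  web: d = -6.7412 cm → contributes +1495.8 cm⁴
  hole: d = 2.5588 cm → contributes −5.1913 cm⁴
Total I = 1915.8 cm⁴.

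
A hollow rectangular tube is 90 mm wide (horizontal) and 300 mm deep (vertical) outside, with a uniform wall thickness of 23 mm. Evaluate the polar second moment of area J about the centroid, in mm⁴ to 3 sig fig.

J ≈ 1.59 × 10⁸ mm⁴

Decompose the section into non-overlapping parts with the origin at the bottom-left of its bounding rectangle.
Outer rectangle: 90 × 300, A = 27 000 mm², y = 150 mm, Ī = 202 500 000 mm⁴.
Inner void (subtracted): 44 × 254, A = 11 176 mm², y = 150 mm, Ī = 60 085 901 mm⁴.
By symmetry the centroid is at mid-height, ȳ = 150 mm.
All pieces are centred on the centroidal x-axis, so I = ΣĪ (holes subtracted) = 142 414 099 mm⁴.
Repeating about the centroidal y-axis gives I_y = 16 421 939 mm⁴.
Polar second moment: J = I_x + I_y = 158 836 037 mm⁴.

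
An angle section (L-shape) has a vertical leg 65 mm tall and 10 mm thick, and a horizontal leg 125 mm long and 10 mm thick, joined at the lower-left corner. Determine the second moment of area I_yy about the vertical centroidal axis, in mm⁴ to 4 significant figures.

Treat the section as a set of non-overlapping primitives; coordinates are from the bounding-box lower-left.
Vertical leg: 10 × 65, A = 650 mm², x = 5 mm, Ī = 5416.67 mm⁴.
Horizontal leg (remainder): 115 × 10, A = 1 150 mm², x = 67.5 mm, Ī = 1 267 396 mm⁴.
Centroid: x̄ = ΣA·x / ΣA = 44.9306 mm.
Transfer each piece to the vertical centroidal axis using Ī + A·d² with d = x − 44.9306:
  vertical leg: d = -39.9306 mm → contributes +1 041 809 mm⁴
  horizontal leg (remainder): d = 22.5694 mm → contributes +1 853 183 mm⁴
Total I = 2 894 991 mm⁴.

I_yy ≈ 2.895 × 10⁶ mm⁴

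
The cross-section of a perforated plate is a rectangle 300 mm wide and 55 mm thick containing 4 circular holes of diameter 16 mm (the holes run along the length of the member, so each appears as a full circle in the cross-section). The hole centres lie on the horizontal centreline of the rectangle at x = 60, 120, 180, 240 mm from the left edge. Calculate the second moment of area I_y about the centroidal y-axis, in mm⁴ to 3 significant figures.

I_y ≈ 1.20 × 10⁸ mm⁴

Break the section into simple shapes (no overlaps), measuring from the bottom-left corner of the bounding box.
Plate: 300 × 55, A = 16 500 mm², x = 150 mm, Ī = 123 750 000 mm⁴.
Hole 1 (subtracted): ⌀16, A = 201.06 mm², x = 60 mm, Ī = 3 217 mm⁴.
Hole 2 (subtracted): ⌀16, A = 201.06 mm², x = 120 mm, Ī = 3 217 mm⁴.
Hole 3 (subtracted): ⌀16, A = 201.06 mm², x = 180 mm, Ī = 3 217 mm⁴.
Hole 4 (subtracted): ⌀16, A = 201.06 mm², x = 240 mm, Ī = 3 217 mm⁴.
By symmetry the centroid is at mid-width, x̄ = 150 mm.
Transfer each piece to the centroidal y-axis using Ī + A·d² with d = x − 150:
  plate: d = 0 mm → contributes +123 750 000 mm⁴
  hole 1: d = -90 mm → contributes −1 631 819 mm⁴
  hole 2: d = -30 mm → contributes −184 173 mm⁴
  hole 3: d = 30 mm → contributes −184 173 mm⁴
  hole 4: d = 90 mm → contributes −1 631 819 mm⁴
Total I = 120 118 017 mm⁴.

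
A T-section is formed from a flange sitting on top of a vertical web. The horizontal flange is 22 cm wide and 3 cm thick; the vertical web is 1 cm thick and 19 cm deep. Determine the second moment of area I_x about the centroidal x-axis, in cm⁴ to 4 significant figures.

Treat the section as a set of non-overlapping primitives; coordinates are from the bounding-box lower-left.
Flange: 22 × 3, A = 66 cm², y = 20.5 cm, Ī = 49.5 cm⁴.
Web: 1 × 19, A = 19 cm², y = 9.5 cm, Ī = 571.583 cm⁴.
Centroid: ȳ = ΣA·y / ΣA = 18.0412 cm.
Transfer each piece to the centroidal x-axis using Ī + A·d² with d = y − 18.0412:
  flange: d = 2.45882 cm → contributes +448.524 cm⁴
  web: d = -8.54118 cm → contributes +1957.67 cm⁴
Total I = 2406.19 cm⁴.

I_x ≈ 2406 cm⁴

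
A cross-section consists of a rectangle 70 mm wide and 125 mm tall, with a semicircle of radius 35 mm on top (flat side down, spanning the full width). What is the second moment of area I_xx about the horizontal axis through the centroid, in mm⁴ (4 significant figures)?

I_xx ≈ 2.100 × 10⁷ mm⁴

Treat the section as a set of non-overlapping primitives; coordinates are from the bounding-box lower-left.
Rectangular body: 70 × 125, A = 8 750 mm², y = 62.5 mm, Ī = 11 393 229 mm⁴.
Semicircular cap: semicircle r = 35, A = 1924.23 mm², y = 139.854 mm, Ī = 164 704 mm⁴.
Centroid: ȳ = ΣA·y / ΣA = 76.4446 mm.
Transfer each piece to the horizontal axis through the centroid using Ī + A·d² with d = y − 76.4446:
  rectangular body: d = -13.9446 mm → contributes +13 094 674 mm⁴
  semicircular cap: d = 63.4099 mm → contributes +7 901 659 mm⁴
Total I = 20 996 333 mm⁴.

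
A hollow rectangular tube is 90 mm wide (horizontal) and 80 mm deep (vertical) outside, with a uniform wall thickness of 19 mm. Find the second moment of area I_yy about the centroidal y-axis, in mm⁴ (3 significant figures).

Split into non-overlapping primitives; take the origin at the lower-left of the bounding box.
Outer rectangle: 90 × 80, A = 7 200 mm², x = 45 mm, Ī = 4 860 000 mm⁴.
Inner void (subtracted): 52 × 42, A = 2 184 mm², x = 45 mm, Ī = 492 128 mm⁴.
By symmetry the centroid is at mid-width, x̄ = 45 mm.
All pieces are centred on the centroidal y-axis, so I = ΣĪ (holes subtracted) = 4 367 872 mm⁴.

I_yy ≈ 4.37 × 10⁶ mm⁴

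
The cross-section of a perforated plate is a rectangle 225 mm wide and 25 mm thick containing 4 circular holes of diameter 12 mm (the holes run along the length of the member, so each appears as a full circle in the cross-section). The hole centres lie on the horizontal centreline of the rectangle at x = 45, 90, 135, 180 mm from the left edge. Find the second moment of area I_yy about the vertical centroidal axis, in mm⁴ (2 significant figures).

Treat the section as a set of non-overlapping primitives; coordinates are from the bounding-box lower-left.
Plate: 225 × 25, A = 5 625 mm², x = 112.5 mm, Ī = 23 730 469 mm⁴.
Hole 1 (subtracted): ⌀12, A = 113.1 mm², x = 45 mm, Ī = 1 018 mm⁴.
Hole 2 (subtracted): ⌀12, A = 113.1 mm², x = 90 mm, Ī = 1 018 mm⁴.
Hole 3 (subtracted): ⌀12, A = 113.1 mm², x = 135 mm, Ī = 1 018 mm⁴.
Hole 4 (subtracted): ⌀12, A = 113.1 mm², x = 180 mm, Ī = 1 018 mm⁴.
By symmetry the centroid is at mid-width, x̄ = 112.5 mm.
Transfer each piece to the vertical centroidal axis using Ī + A·d² with d = x − 112.5:
  plate: d = 0 mm → contributes +23 730 469 mm⁴
  hole 1: d = -67.5 mm → contributes −516 318 mm⁴
  hole 2: d = -22.5 mm → contributes −58 273 mm⁴
  hole 3: d = 22.5 mm → contributes −58 273 mm⁴
  hole 4: d = 67.5 mm → contributes −516 318 mm⁴
Total I = 22 581 287 mm⁴.

I_yy ≈ 2.3 × 10⁷ mm⁴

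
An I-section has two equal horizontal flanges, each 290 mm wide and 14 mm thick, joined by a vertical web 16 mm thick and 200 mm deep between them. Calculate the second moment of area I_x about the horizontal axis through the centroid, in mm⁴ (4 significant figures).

Break the section into simple shapes (no overlaps), measuring from the bottom-left corner of the bounding box.
Bottom flange: 290 × 14, A = 4 060 mm², y = 7 mm, Ī = 66313.3 mm⁴.
Web: 16 × 200, A = 3 200 mm², y = 114 mm, Ī = 10 666 667 mm⁴.
Top flange: 290 × 14, A = 4 060 mm², y = 221 mm, Ī = 66313.3 mm⁴.
By symmetry the centroid is at mid-height, ȳ = 114 mm.
Transfer each piece to the horizontal axis through the centroid using Ī + A·d² with d = y − 114:
  bottom flange: d = -107 mm → contributes +46 549 253 mm⁴
  web: d = 0 mm → contributes +10 666 667 mm⁴
  top flange: d = 107 mm → contributes +46 549 253 mm⁴
Total I = 103 765 173 mm⁴.

I_x ≈ 1.038 × 10⁸ mm⁴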